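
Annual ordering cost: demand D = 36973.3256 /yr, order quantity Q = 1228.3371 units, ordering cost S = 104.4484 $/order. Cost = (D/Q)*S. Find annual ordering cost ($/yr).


Number of orders = D/Q = 30.1003
Cost = 30.1003 * 104.4484 = 3143.9291

3143.9291 $/yr


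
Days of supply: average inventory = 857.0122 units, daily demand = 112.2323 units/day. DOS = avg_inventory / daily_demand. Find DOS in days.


DOS = 857.0122 / 112.2323 = 7.6361

7.6361 days


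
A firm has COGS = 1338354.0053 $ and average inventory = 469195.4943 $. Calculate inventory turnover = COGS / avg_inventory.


Turnover = 1338354.0053 / 469195.4943 = 2.8524

2.8524


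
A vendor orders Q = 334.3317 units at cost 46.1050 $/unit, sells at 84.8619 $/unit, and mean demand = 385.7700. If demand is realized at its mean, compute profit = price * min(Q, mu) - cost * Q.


Sales at mu = min(334.3317, 385.7700) = 334.3317
Revenue = 84.8619 * 334.3317 = 28372.0233
Total cost = 46.1050 * 334.3317 = 15414.3630
Profit = 28372.0233 - 15414.3630 = 12957.6603

12957.6603 $


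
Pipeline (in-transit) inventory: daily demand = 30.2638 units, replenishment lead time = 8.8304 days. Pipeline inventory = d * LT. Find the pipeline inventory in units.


Pipeline = 30.2638 * 8.8304 = 267.2415

267.2415 units


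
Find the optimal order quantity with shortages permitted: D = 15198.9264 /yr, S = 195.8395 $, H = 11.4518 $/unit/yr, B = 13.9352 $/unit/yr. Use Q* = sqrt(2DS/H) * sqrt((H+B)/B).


sqrt(2DS/H) = 720.9991
sqrt((H+B)/B) = 1.3497
Q* = 720.9991 * 1.3497 = 973.1590

973.1590 units


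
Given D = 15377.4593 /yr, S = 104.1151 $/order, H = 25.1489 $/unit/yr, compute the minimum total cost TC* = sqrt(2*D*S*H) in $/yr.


2*D*S*H = 80528071.0955
TC* = sqrt(80528071.0955) = 8973.7434

8973.7434 $/yr


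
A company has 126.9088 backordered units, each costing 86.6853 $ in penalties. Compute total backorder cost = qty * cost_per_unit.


Total = 126.9088 * 86.6853 = 11001.1274

11001.1274 $


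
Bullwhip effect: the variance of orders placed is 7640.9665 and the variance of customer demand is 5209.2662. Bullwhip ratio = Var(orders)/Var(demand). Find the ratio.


BW = 7640.9665 / 5209.2662 = 1.4668

1.4668


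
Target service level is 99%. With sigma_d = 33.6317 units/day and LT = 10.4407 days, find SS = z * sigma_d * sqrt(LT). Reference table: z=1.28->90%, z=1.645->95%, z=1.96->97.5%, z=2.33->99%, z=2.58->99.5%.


From the table, SL = 99% corresponds to z = 2.33
sqrt(LT) = sqrt(10.4407) = 3.2312
SS = 2.33 * 33.6317 * 3.2312 = 253.2034

253.2034 units


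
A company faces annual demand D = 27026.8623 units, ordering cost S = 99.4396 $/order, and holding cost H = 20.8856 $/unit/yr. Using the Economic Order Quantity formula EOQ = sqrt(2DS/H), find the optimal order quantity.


2*D*S = 2 * 27026.8623 * 99.4396 = 5375080.7527
2*D*S/H = 257358.2158
EOQ = sqrt(257358.2158) = 507.3049

507.3049 units


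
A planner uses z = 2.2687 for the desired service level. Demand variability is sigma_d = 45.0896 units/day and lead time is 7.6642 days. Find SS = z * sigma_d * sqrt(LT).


sqrt(LT) = sqrt(7.6642) = 2.7684
SS = 2.2687 * 45.0896 * 2.7684 = 283.1958

283.1958 units


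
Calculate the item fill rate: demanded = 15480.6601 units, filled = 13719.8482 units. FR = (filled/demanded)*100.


FR = 13719.8482 / 15480.6601 * 100 = 88.6257

88.6257%


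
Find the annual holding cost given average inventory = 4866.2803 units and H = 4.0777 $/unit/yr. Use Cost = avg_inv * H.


Cost = 4866.2803 * 4.0777 = 19843.2312

19843.2312 $/yr


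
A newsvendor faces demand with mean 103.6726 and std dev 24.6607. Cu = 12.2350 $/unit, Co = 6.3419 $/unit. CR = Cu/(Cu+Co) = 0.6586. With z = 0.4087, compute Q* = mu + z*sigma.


CR = Cu/(Cu+Co) = 12.2350/(12.2350+6.3419) = 0.6586
z = 0.4087
Q* = 103.6726 + 0.4087 * 24.6607 = 113.7514

113.7514 units


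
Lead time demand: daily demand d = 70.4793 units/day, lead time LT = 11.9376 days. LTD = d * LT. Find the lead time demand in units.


LTD = 70.4793 * 11.9376 = 841.3537

841.3537 units


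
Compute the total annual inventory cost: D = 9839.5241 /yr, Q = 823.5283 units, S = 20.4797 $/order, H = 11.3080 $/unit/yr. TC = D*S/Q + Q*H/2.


Ordering cost = D*S/Q = 244.6917
Holding cost = Q*H/2 = 4656.2290
TC = 244.6917 + 4656.2290 = 4900.9207

4900.9207 $/yr


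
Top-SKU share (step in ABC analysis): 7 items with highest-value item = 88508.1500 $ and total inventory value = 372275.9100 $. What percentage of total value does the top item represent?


Top item = 88508.1500
Total = 372275.9100
Percentage = 88508.1500 / 372275.9100 * 100 = 23.7749

23.7749%


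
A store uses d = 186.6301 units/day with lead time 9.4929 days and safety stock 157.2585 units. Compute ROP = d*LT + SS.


d*LT = 186.6301 * 9.4929 = 1771.6609
ROP = 1771.6609 + 157.2585 = 1928.9194

1928.9194 units


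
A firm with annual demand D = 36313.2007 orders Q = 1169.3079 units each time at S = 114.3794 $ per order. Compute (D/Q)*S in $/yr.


Number of orders = D/Q = 31.0553
Cost = 31.0553 * 114.3794 = 3552.0859

3552.0859 $/yr


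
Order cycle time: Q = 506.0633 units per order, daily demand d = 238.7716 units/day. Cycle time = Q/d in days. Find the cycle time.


Cycle = 506.0633 / 238.7716 = 2.1194

2.1194 days


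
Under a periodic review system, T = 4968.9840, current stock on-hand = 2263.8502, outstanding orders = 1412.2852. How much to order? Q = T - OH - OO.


Inventory position = OH + OO = 2263.8502 + 1412.2852 = 3676.1354
Q = 4968.9840 - 3676.1354 = 1292.8486

1292.8486 units


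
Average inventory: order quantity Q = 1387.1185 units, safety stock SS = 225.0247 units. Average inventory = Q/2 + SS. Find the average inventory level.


Q/2 = 693.5593
Avg = 693.5593 + 225.0247 = 918.5839

918.5839 units


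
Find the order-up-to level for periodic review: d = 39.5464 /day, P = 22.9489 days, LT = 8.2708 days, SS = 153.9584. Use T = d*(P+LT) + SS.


P + LT = 31.2197
d*(P+LT) = 39.5464 * 31.2197 = 1234.6267
T = 1234.6267 + 153.9584 = 1388.5851

1388.5851 units


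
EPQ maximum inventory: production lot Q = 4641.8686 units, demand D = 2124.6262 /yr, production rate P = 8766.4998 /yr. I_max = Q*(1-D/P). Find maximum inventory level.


D/P = 0.2424
1 - D/P = 0.7576
I_max = 4641.8686 * 0.7576 = 3516.8773

3516.8773 units


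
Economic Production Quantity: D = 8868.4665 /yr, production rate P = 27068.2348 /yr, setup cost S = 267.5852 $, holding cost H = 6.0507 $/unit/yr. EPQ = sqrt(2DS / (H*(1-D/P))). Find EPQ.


1 - D/P = 1 - 0.3276 = 0.6724
H*(1-D/P) = 4.0683
2DS = 4746140.7642
EPQ = sqrt(1166619.0665) = 1080.1014

1080.1014 units


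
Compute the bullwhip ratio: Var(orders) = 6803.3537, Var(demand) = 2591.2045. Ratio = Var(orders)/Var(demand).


BW = 6803.3537 / 2591.2045 = 2.6256

2.6256


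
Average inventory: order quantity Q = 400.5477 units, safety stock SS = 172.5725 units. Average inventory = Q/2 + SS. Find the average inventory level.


Q/2 = 200.2739
Avg = 200.2739 + 172.5725 = 372.8464

372.8464 units


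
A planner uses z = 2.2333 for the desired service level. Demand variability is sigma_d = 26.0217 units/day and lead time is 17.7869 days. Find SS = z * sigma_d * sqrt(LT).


sqrt(LT) = sqrt(17.7869) = 4.2175
SS = 2.2333 * 26.0217 * 4.2175 = 245.0941

245.0941 units


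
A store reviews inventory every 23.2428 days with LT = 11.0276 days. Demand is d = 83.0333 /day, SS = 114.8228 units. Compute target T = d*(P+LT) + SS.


P + LT = 34.2704
d*(P+LT) = 83.0333 * 34.2704 = 2845.5844
T = 2845.5844 + 114.8228 = 2960.4072

2960.4072 units


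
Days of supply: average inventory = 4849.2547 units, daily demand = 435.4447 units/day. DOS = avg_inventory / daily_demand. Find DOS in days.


DOS = 4849.2547 / 435.4447 = 11.1363

11.1363 days


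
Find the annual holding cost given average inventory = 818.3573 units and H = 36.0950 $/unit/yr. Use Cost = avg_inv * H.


Cost = 818.3573 * 36.0950 = 29538.6067

29538.6067 $/yr


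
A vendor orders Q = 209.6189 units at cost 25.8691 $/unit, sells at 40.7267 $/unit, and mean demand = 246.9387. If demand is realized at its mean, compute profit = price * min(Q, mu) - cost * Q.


Sales at mu = min(209.6189, 246.9387) = 209.6189
Revenue = 40.7267 * 209.6189 = 8537.0861
Total cost = 25.8691 * 209.6189 = 5422.6523
Profit = 8537.0861 - 5422.6523 = 3114.4338

3114.4338 $


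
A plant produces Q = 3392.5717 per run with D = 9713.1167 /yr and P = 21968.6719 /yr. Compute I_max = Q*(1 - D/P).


D/P = 0.4421
1 - D/P = 0.5579
I_max = 3392.5717 * 0.5579 = 1892.5973

1892.5973 units


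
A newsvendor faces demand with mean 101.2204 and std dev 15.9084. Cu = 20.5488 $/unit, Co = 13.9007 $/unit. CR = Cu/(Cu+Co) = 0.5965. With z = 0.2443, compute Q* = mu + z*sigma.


CR = Cu/(Cu+Co) = 20.5488/(20.5488+13.9007) = 0.5965
z = 0.2443
Q* = 101.2204 + 0.2443 * 15.9084 = 105.1068

105.1068 units


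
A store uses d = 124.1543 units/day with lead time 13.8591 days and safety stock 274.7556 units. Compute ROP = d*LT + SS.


d*LT = 124.1543 * 13.8591 = 1720.6669
ROP = 1720.6669 + 274.7556 = 1995.4225

1995.4225 units


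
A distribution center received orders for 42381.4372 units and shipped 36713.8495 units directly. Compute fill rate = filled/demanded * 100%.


FR = 36713.8495 / 42381.4372 * 100 = 86.6272

86.6272%


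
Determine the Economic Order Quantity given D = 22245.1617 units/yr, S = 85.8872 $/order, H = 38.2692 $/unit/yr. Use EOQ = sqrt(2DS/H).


2*D*S = 2 * 22245.1617 * 85.8872 = 3821149.3039
2*D*S/H = 99849.2078
EOQ = sqrt(99849.2078) = 315.9893

315.9893 units


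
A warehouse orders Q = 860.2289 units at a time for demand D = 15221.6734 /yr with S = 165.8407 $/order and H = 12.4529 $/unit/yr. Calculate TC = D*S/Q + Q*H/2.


Ordering cost = D*S/Q = 2934.5363
Holding cost = Q*H/2 = 5356.1722
TC = 2934.5363 + 5356.1722 = 8290.7086

8290.7086 $/yr


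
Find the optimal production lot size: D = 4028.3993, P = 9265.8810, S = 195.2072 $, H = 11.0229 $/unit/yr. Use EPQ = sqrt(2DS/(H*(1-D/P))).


1 - D/P = 1 - 0.4348 = 0.5652
H*(1-D/P) = 6.2306
2DS = 1572745.0957
EPQ = sqrt(252421.6911) = 502.4159

502.4159 units


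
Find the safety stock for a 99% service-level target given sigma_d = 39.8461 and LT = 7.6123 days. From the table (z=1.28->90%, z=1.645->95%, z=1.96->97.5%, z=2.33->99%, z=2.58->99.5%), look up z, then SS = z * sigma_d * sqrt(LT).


From the table, SL = 99% corresponds to z = 2.33
sqrt(LT) = sqrt(7.6123) = 2.7590
SS = 2.33 * 39.8461 * 2.7590 = 256.1531

256.1531 units


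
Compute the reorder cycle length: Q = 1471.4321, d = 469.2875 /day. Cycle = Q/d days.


Cycle = 1471.4321 / 469.2875 = 3.1355

3.1355 days


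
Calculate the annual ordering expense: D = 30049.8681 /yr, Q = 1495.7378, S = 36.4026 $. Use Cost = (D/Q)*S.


Number of orders = D/Q = 20.0903
Cost = 20.0903 * 36.4026 = 731.3403

731.3403 $/yr


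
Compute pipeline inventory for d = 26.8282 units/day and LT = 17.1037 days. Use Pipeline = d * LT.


Pipeline = 26.8282 * 17.1037 = 458.8615

458.8615 units


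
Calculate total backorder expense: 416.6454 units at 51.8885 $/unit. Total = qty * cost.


Total = 416.6454 * 51.8885 = 21619.1048

21619.1048 $


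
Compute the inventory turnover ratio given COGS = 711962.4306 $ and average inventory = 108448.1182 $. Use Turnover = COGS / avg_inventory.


Turnover = 711962.4306 / 108448.1182 = 6.5650

6.5650


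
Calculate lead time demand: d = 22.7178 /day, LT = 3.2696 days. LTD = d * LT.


LTD = 22.7178 * 3.2696 = 74.2781

74.2781 units


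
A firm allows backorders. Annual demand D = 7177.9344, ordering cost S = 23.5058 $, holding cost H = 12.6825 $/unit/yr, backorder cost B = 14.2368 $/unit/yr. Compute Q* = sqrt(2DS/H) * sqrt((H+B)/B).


sqrt(2DS/H) = 163.1172
sqrt((H+B)/B) = 1.3751
Q* = 163.1172 * 1.3751 = 224.2981

224.2981 units


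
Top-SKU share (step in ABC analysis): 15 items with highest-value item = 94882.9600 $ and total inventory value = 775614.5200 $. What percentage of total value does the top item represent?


Top item = 94882.9600
Total = 775614.5200
Percentage = 94882.9600 / 775614.5200 * 100 = 12.2333

12.2333%


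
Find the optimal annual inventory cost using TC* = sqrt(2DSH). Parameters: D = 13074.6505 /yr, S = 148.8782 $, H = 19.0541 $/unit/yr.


2*D*S*H = 74178771.0114
TC* = sqrt(74178771.0114) = 8612.7099

8612.7099 $/yr


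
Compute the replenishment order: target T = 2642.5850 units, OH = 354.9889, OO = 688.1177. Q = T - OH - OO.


Inventory position = OH + OO = 354.9889 + 688.1177 = 1043.1066
Q = 2642.5850 - 1043.1066 = 1599.4784

1599.4784 units


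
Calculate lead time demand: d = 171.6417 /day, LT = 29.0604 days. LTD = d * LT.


LTD = 171.6417 * 29.0604 = 4987.9765

4987.9765 units


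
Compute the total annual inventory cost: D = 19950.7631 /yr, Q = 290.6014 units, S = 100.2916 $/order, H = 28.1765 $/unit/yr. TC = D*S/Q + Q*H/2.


Ordering cost = D*S/Q = 6885.3555
Holding cost = Q*H/2 = 4094.0652
TC = 6885.3555 + 4094.0652 = 10979.4207

10979.4207 $/yr


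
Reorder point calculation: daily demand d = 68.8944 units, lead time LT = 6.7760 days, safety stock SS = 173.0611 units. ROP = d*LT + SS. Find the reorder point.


d*LT = 68.8944 * 6.7760 = 466.8285
ROP = 466.8285 + 173.0611 = 639.8896

639.8896 units


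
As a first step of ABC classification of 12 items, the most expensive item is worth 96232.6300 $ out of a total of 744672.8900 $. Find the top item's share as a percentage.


Top item = 96232.6300
Total = 744672.8900
Percentage = 96232.6300 / 744672.8900 * 100 = 12.9228

12.9228%


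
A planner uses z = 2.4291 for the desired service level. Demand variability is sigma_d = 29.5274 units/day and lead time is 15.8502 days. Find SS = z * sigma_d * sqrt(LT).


sqrt(LT) = sqrt(15.8502) = 3.9812
SS = 2.4291 * 29.5274 * 3.9812 = 285.5538

285.5538 units


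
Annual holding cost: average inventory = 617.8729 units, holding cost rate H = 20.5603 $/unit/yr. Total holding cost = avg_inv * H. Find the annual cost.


Cost = 617.8729 * 20.5603 = 12703.6522

12703.6522 $/yr


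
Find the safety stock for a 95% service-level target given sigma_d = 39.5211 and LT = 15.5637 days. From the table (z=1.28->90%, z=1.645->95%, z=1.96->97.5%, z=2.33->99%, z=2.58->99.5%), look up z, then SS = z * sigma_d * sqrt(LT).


From the table, SL = 95% corresponds to z = 1.645
sqrt(LT) = sqrt(15.5637) = 3.9451
SS = 1.645 * 39.5211 * 3.9451 = 256.4787

256.4787 units


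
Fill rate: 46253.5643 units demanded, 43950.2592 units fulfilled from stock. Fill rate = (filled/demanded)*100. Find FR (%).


FR = 43950.2592 / 46253.5643 * 100 = 95.0203

95.0203%


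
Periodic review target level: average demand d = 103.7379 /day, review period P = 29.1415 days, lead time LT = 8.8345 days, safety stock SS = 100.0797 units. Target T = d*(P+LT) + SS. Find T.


P + LT = 37.9760
d*(P+LT) = 103.7379 * 37.9760 = 3939.5505
T = 3939.5505 + 100.0797 = 4039.6302

4039.6302 units


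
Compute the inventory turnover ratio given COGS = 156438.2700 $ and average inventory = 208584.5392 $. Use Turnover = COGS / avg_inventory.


Turnover = 156438.2700 / 208584.5392 = 0.7500

0.7500


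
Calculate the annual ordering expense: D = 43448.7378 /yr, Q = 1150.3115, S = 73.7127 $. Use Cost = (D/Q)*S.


Number of orders = D/Q = 37.7713
Cost = 37.7713 * 73.7127 = 2784.2230

2784.2230 $/yr


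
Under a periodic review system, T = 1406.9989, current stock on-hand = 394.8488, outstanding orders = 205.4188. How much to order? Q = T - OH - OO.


Inventory position = OH + OO = 394.8488 + 205.4188 = 600.2676
Q = 1406.9989 - 600.2676 = 806.7313

806.7313 units


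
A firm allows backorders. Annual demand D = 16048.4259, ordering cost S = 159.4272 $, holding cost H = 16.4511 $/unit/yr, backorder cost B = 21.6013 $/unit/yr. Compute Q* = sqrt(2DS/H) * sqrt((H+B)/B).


sqrt(2DS/H) = 557.7184
sqrt((H+B)/B) = 1.3272
Q* = 557.7184 * 1.3272 = 740.2289

740.2289 units


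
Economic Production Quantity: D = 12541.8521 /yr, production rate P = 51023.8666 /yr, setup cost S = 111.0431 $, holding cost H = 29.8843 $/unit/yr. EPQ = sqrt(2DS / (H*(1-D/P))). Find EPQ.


1 - D/P = 1 - 0.2458 = 0.7542
H*(1-D/P) = 22.5386
2DS = 2785372.2739
EPQ = sqrt(123582.1448) = 351.5425

351.5425 units


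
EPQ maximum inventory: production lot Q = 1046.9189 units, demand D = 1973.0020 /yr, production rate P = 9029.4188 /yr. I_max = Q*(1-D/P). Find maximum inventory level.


D/P = 0.2185
1 - D/P = 0.7815
I_max = 1046.9189 * 0.7815 = 818.1585

818.1585 units


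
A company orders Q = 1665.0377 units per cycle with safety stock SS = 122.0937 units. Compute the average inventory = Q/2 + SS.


Q/2 = 832.5189
Avg = 832.5189 + 122.0937 = 954.6126

954.6126 units


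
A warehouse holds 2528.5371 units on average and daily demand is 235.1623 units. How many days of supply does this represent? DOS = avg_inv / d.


DOS = 2528.5371 / 235.1623 = 10.7523

10.7523 days


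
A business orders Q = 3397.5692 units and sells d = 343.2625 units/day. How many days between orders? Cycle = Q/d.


Cycle = 3397.5692 / 343.2625 = 9.8979

9.8979 days


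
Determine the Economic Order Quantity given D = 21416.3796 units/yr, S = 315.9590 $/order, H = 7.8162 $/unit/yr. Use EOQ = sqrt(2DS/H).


2*D*S = 2 * 21416.3796 * 315.9590 = 13533395.7641
2*D*S/H = 1731454.6409
EOQ = sqrt(1731454.6409) = 1315.8475

1315.8475 units


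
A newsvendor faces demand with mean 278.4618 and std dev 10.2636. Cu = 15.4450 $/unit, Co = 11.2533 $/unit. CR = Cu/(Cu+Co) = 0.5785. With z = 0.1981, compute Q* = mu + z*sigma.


CR = Cu/(Cu+Co) = 15.4450/(15.4450+11.2533) = 0.5785
z = 0.1981
Q* = 278.4618 + 0.1981 * 10.2636 = 280.4950

280.4950 units


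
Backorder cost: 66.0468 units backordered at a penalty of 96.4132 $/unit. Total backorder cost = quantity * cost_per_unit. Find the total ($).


Total = 66.0468 * 96.4132 = 6367.7833

6367.7833 $


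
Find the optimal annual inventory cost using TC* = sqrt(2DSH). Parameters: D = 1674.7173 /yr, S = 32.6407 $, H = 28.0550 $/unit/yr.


2*D*S*H = 3067193.9525
TC* = sqrt(3067193.9525) = 1751.3406

1751.3406 $/yr


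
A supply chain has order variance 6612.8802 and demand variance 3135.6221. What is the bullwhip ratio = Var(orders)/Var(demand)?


BW = 6612.8802 / 3135.6221 = 2.1090

2.1090


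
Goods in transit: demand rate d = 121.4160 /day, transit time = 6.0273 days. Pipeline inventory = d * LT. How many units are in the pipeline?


Pipeline = 121.4160 * 6.0273 = 731.8107

731.8107 units


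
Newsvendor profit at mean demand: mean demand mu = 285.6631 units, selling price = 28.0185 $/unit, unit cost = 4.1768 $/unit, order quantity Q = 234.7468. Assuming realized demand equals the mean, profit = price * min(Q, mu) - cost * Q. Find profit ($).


Sales at mu = min(234.7468, 285.6631) = 234.7468
Revenue = 28.0185 * 234.7468 = 6577.2532
Total cost = 4.1768 * 234.7468 = 980.4904
Profit = 6577.2532 - 980.4904 = 5596.7628

5596.7628 $


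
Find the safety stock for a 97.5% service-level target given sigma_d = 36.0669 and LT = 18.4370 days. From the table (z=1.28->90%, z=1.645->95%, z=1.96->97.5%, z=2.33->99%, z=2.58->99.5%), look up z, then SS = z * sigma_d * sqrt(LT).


From the table, SL = 97.5% corresponds to z = 1.96
sqrt(LT) = sqrt(18.4370) = 4.2938
SS = 1.96 * 36.0669 * 4.2938 = 303.5359

303.5359 units


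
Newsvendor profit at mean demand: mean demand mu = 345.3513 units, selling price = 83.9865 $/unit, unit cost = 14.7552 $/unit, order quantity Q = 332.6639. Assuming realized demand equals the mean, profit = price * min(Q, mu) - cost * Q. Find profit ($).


Sales at mu = min(332.6639, 345.3513) = 332.6639
Revenue = 83.9865 * 332.6639 = 27939.2766
Total cost = 14.7552 * 332.6639 = 4908.5224
Profit = 27939.2766 - 4908.5224 = 23030.7543

23030.7543 $


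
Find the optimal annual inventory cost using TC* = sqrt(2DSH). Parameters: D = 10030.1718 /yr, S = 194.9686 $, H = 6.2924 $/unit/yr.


2*D*S*H = 24610439.1334
TC* = sqrt(24610439.1334) = 4960.8910

4960.8910 $/yr


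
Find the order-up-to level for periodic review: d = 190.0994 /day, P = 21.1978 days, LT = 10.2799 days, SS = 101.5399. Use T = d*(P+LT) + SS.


P + LT = 31.4777
d*(P+LT) = 190.0994 * 31.4777 = 5983.8919
T = 5983.8919 + 101.5399 = 6085.4318

6085.4318 units


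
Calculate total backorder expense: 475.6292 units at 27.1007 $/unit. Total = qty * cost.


Total = 475.6292 * 27.1007 = 12889.8843

12889.8843 $


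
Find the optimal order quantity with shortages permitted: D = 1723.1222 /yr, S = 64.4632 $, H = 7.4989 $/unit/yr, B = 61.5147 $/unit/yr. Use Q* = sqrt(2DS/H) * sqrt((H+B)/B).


sqrt(2DS/H) = 172.1195
sqrt((H+B)/B) = 1.0592
Q* = 172.1195 * 1.0592 = 182.3090

182.3090 units


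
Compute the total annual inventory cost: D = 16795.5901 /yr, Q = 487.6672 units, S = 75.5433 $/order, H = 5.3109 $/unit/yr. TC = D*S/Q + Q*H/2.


Ordering cost = D*S/Q = 2601.7626
Holding cost = Q*H/2 = 1294.9759
TC = 2601.7626 + 1294.9759 = 3896.7385

3896.7385 $/yr


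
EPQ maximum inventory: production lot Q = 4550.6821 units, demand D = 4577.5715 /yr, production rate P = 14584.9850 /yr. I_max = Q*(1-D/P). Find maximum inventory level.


D/P = 0.3139
1 - D/P = 0.6861
I_max = 4550.6821 * 0.6861 = 3122.4274

3122.4274 units


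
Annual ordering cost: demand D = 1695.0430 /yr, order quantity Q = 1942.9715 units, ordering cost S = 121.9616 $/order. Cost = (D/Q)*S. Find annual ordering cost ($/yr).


Number of orders = D/Q = 0.8724
Cost = 0.8724 * 121.9616 = 106.3990

106.3990 $/yr


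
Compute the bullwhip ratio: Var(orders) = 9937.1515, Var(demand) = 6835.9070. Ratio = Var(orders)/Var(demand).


BW = 9937.1515 / 6835.9070 = 1.4537

1.4537


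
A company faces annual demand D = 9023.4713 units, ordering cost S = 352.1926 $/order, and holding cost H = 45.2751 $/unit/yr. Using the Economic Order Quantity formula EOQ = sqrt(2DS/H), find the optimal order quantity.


2*D*S = 2 * 9023.4713 * 352.1926 = 6355999.6363
2*D*S/H = 140386.2087
EOQ = sqrt(140386.2087) = 374.6815

374.6815 units


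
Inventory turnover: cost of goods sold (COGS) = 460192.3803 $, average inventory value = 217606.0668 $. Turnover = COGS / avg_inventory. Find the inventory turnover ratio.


Turnover = 460192.3803 / 217606.0668 = 2.1148

2.1148


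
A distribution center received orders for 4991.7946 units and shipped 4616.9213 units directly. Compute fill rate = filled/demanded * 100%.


FR = 4616.9213 / 4991.7946 * 100 = 92.4902

92.4902%


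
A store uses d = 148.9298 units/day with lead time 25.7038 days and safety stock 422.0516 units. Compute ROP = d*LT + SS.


d*LT = 148.9298 * 25.7038 = 3828.0618
ROP = 3828.0618 + 422.0516 = 4250.1134

4250.1134 units


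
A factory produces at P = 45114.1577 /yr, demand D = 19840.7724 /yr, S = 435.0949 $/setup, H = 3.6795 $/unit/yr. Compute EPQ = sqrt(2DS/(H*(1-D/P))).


1 - D/P = 1 - 0.4398 = 0.5602
H*(1-D/P) = 2.0613
2DS = 17265237.7666
EPQ = sqrt(8375932.9336) = 2894.1204

2894.1204 units


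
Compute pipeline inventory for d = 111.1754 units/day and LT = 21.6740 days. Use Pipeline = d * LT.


Pipeline = 111.1754 * 21.6740 = 2409.6156

2409.6156 units


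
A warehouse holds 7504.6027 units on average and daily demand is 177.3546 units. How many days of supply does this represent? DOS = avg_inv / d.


DOS = 7504.6027 / 177.3546 = 42.3141

42.3141 days


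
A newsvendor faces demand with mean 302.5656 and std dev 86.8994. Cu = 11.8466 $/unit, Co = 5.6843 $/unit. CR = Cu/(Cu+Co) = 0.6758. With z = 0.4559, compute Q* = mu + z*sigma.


CR = Cu/(Cu+Co) = 11.8466/(11.8466+5.6843) = 0.6758
z = 0.4559
Q* = 302.5656 + 0.4559 * 86.8994 = 342.1830

342.1830 units


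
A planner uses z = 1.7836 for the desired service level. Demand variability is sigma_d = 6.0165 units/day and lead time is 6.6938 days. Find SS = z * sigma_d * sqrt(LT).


sqrt(LT) = sqrt(6.6938) = 2.5872
SS = 1.7836 * 6.0165 * 2.5872 = 27.7637

27.7637 units


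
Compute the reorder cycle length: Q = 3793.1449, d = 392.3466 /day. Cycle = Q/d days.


Cycle = 3793.1449 / 392.3466 = 9.6678

9.6678 days


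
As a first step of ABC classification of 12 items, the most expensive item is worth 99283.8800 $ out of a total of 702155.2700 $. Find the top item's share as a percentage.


Top item = 99283.8800
Total = 702155.2700
Percentage = 99283.8800 / 702155.2700 * 100 = 14.1399

14.1399%


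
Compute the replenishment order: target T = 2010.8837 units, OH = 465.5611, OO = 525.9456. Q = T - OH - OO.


Inventory position = OH + OO = 465.5611 + 525.9456 = 991.5067
Q = 2010.8837 - 991.5067 = 1019.3770

1019.3770 units


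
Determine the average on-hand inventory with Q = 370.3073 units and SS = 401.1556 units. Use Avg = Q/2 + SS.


Q/2 = 185.1536
Avg = 185.1536 + 401.1556 = 586.3093

586.3093 units


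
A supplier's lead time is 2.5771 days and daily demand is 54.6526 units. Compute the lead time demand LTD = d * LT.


LTD = 54.6526 * 2.5771 = 140.8452

140.8452 units


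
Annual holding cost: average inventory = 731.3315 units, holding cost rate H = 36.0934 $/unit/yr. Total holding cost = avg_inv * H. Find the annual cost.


Cost = 731.3315 * 36.0934 = 26396.2404

26396.2404 $/yr


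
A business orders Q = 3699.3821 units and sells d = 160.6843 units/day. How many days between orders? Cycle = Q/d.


Cycle = 3699.3821 / 160.6843 = 23.0227

23.0227 days


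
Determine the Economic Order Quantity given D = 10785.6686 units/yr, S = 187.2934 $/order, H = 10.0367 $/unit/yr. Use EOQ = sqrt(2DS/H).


2*D*S = 2 * 10785.6686 * 187.2934 = 4040169.0867
2*D*S/H = 402539.5884
EOQ = sqrt(402539.5884) = 634.4601

634.4601 units


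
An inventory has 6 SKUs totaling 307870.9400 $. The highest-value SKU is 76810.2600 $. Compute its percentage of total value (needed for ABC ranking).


Top item = 76810.2600
Total = 307870.9400
Percentage = 76810.2600 / 307870.9400 * 100 = 24.9489

24.9489%


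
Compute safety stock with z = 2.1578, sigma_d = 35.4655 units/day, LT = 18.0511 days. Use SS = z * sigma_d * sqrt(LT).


sqrt(LT) = sqrt(18.0511) = 4.2487
SS = 2.1578 * 35.4655 * 4.2487 = 325.1390

325.1390 units


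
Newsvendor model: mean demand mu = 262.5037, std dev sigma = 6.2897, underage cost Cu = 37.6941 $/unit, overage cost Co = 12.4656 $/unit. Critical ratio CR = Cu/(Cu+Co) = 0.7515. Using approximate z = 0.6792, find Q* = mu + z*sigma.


CR = Cu/(Cu+Co) = 37.6941/(37.6941+12.4656) = 0.7515
z = 0.6792
Q* = 262.5037 + 0.6792 * 6.2897 = 266.7757

266.7757 units


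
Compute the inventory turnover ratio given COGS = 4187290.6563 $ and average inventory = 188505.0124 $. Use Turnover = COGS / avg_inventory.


Turnover = 4187290.6563 / 188505.0124 = 22.2132

22.2132


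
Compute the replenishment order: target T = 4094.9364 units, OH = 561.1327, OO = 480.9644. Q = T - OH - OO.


Inventory position = OH + OO = 561.1327 + 480.9644 = 1042.0971
Q = 4094.9364 - 1042.0971 = 3052.8393

3052.8393 units


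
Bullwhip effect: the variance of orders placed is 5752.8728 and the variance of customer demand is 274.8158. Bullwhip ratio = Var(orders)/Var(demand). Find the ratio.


BW = 5752.8728 / 274.8158 = 20.9336

20.9336


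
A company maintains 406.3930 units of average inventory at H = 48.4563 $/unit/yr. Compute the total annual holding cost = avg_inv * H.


Cost = 406.3930 * 48.4563 = 19692.3011

19692.3011 $/yr


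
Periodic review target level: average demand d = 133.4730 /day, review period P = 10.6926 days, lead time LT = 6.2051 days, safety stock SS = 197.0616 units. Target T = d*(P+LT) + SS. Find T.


P + LT = 16.8977
d*(P+LT) = 133.4730 * 16.8977 = 2255.3867
T = 2255.3867 + 197.0616 = 2452.4483

2452.4483 units


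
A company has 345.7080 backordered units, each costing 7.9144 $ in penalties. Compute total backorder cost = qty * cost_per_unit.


Total = 345.7080 * 7.9144 = 2736.0714

2736.0714 $


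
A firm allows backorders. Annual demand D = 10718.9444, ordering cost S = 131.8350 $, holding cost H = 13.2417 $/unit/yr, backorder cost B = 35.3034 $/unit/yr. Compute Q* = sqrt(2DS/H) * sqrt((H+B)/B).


sqrt(2DS/H) = 461.9920
sqrt((H+B)/B) = 1.1726
Q* = 461.9920 * 1.1726 = 541.7500

541.7500 units


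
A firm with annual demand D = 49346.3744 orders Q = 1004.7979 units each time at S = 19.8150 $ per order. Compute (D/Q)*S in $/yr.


Number of orders = D/Q = 49.1107
Cost = 49.1107 * 19.8150 = 973.1294

973.1294 $/yr


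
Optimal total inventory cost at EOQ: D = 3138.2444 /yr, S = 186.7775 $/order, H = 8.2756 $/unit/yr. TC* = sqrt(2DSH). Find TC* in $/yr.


2*D*S*H = 9701542.8727
TC* = sqrt(9701542.8727) = 3114.7300

3114.7300 $/yr


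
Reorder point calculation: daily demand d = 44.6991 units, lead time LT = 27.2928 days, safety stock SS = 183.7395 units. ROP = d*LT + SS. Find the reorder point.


d*LT = 44.6991 * 27.2928 = 1219.9636
ROP = 1219.9636 + 183.7395 = 1403.7031

1403.7031 units


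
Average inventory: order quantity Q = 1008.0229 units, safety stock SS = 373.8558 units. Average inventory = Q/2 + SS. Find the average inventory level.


Q/2 = 504.0115
Avg = 504.0115 + 373.8558 = 877.8673

877.8673 units


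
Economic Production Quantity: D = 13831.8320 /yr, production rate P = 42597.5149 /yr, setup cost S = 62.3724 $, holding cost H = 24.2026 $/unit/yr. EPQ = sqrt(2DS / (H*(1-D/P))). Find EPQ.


1 - D/P = 1 - 0.3247 = 0.6753
H*(1-D/P) = 16.3438
2DS = 1725449.1165
EPQ = sqrt(105572.2331) = 324.9188

324.9188 units


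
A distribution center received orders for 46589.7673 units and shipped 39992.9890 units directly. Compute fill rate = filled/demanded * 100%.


FR = 39992.9890 / 46589.7673 * 100 = 85.8407

85.8407%


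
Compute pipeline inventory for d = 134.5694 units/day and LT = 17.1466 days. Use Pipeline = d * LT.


Pipeline = 134.5694 * 17.1466 = 2307.4077

2307.4077 units


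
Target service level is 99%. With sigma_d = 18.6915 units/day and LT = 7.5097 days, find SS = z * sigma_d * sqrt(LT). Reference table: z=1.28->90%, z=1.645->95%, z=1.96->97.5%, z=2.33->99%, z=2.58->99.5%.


From the table, SL = 99% corresponds to z = 2.33
sqrt(LT) = sqrt(7.5097) = 2.7404
SS = 2.33 * 18.6915 * 2.7404 = 119.3470

119.3470 units


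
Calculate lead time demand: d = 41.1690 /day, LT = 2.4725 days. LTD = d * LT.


LTD = 41.1690 * 2.4725 = 101.7904

101.7904 units


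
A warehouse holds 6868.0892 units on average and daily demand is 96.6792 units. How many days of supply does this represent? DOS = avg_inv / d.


DOS = 6868.0892 / 96.6792 = 71.0400

71.0400 days


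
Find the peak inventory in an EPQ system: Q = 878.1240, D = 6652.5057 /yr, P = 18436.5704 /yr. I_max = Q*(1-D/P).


D/P = 0.3608
1 - D/P = 0.6392
I_max = 878.1240 * 0.6392 = 561.2687

561.2687 units


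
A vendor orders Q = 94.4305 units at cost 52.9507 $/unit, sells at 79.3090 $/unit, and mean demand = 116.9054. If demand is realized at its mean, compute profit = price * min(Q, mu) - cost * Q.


Sales at mu = min(94.4305, 116.9054) = 94.4305
Revenue = 79.3090 * 94.4305 = 7489.1885
Total cost = 52.9507 * 94.4305 = 5000.1611
Profit = 7489.1885 - 5000.1611 = 2489.0274

2489.0274 $


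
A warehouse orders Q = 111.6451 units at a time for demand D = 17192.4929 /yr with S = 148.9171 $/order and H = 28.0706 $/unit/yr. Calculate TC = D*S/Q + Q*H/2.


Ordering cost = D*S/Q = 22932.0963
Holding cost = Q*H/2 = 1566.9725
TC = 22932.0963 + 1566.9725 = 24499.0688

24499.0688 $/yr


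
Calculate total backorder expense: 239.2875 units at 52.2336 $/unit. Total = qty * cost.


Total = 239.2875 * 52.2336 = 12498.8476

12498.8476 $


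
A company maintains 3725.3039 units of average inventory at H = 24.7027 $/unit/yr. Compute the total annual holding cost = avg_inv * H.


Cost = 3725.3039 * 24.7027 = 92025.0647

92025.0647 $/yr


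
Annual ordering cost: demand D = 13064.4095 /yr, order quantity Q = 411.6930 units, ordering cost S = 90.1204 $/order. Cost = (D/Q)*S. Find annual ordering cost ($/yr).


Number of orders = D/Q = 31.7334
Cost = 31.7334 * 90.1204 = 2859.8247

2859.8247 $/yr


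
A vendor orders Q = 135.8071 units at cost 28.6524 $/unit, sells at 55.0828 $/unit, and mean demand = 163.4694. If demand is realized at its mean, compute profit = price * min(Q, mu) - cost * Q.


Sales at mu = min(135.8071, 163.4694) = 135.8071
Revenue = 55.0828 * 135.8071 = 7480.6353
Total cost = 28.6524 * 135.8071 = 3891.1994
Profit = 7480.6353 - 3891.1994 = 3589.4360

3589.4360 $


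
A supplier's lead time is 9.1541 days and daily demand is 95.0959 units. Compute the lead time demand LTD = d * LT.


LTD = 95.0959 * 9.1541 = 870.5174

870.5174 units


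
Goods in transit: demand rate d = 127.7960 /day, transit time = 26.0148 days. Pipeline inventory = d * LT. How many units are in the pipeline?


Pipeline = 127.7960 * 26.0148 = 3324.5874

3324.5874 units


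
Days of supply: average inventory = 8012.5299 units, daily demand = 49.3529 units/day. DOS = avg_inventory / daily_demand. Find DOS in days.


DOS = 8012.5299 / 49.3529 = 162.3518

162.3518 days


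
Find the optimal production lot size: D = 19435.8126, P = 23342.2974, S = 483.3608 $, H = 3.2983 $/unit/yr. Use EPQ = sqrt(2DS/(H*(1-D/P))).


1 - D/P = 1 - 0.8326 = 0.1674
H*(1-D/P) = 0.5520
2DS = 18789019.8540
EPQ = sqrt(34038579.6548) = 5834.2591

5834.2591 units


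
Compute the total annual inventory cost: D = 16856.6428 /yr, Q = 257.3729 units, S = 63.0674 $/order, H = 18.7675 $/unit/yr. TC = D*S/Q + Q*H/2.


Ordering cost = D*S/Q = 4130.6005
Holding cost = Q*H/2 = 2415.1230
TC = 4130.6005 + 2415.1230 = 6545.7235

6545.7235 $/yr


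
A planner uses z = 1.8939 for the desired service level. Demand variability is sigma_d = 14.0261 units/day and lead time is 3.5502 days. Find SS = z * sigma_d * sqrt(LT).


sqrt(LT) = sqrt(3.5502) = 1.8842
SS = 1.8939 * 14.0261 * 1.8842 = 50.0519

50.0519 units


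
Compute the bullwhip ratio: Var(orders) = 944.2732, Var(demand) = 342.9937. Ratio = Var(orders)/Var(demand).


BW = 944.2732 / 342.9937 = 2.7530

2.7530


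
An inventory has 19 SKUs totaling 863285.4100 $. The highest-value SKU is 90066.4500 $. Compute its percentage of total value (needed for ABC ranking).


Top item = 90066.4500
Total = 863285.4100
Percentage = 90066.4500 / 863285.4100 * 100 = 10.4330

10.4330%


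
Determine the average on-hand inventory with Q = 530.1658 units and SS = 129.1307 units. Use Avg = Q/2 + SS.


Q/2 = 265.0829
Avg = 265.0829 + 129.1307 = 394.2136

394.2136 units


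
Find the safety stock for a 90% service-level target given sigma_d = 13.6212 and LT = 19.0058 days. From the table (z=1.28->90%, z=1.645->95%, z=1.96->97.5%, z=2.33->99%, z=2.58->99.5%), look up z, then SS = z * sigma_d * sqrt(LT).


From the table, SL = 90% corresponds to z = 1.28
sqrt(LT) = sqrt(19.0058) = 4.3596
SS = 1.28 * 13.6212 * 4.3596 = 76.0096

76.0096 units


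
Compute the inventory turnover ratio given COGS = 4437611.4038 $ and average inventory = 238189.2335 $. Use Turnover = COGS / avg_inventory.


Turnover = 4437611.4038 / 238189.2335 = 18.6306

18.6306


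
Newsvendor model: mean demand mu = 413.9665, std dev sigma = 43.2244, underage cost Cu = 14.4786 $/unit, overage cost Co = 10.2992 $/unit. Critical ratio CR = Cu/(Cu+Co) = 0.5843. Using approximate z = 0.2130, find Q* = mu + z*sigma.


CR = Cu/(Cu+Co) = 14.4786/(14.4786+10.2992) = 0.5843
z = 0.2130
Q* = 413.9665 + 0.2130 * 43.2244 = 423.1733

423.1733 units


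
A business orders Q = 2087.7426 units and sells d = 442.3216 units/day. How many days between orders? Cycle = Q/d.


Cycle = 2087.7426 / 442.3216 = 4.7200

4.7200 days


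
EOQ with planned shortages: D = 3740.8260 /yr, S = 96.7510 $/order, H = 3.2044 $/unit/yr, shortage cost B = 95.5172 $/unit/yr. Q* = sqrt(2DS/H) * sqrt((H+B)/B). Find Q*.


sqrt(2DS/H) = 475.2839
sqrt((H+B)/B) = 1.0166
Q* = 475.2839 * 1.0166 = 483.1905

483.1905 units


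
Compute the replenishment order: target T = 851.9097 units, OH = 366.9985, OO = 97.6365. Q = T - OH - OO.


Inventory position = OH + OO = 366.9985 + 97.6365 = 464.6350
Q = 851.9097 - 464.6350 = 387.2747

387.2747 units


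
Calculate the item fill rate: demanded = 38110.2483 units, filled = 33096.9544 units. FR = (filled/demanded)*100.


FR = 33096.9544 / 38110.2483 * 100 = 86.8453

86.8453%


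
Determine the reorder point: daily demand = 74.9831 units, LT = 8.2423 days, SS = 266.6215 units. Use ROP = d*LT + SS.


d*LT = 74.9831 * 8.2423 = 618.0332
ROP = 618.0332 + 266.6215 = 884.6547

884.6547 units


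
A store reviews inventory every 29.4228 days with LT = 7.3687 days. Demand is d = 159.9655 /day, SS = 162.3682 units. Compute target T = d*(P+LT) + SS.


P + LT = 36.7915
d*(P+LT) = 159.9655 * 36.7915 = 5885.3707
T = 5885.3707 + 162.3682 = 6047.7389

6047.7389 units


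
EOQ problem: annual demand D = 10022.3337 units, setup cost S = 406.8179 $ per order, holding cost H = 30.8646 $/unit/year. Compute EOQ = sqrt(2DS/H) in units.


2*D*S = 2 * 10022.3337 * 406.8179 = 8154529.4979
2*D*S/H = 264203.3105
EOQ = sqrt(264203.3105) = 514.0071

514.0071 units


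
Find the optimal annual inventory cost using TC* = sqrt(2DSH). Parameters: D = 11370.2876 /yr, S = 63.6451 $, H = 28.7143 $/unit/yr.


2*D*S*H = 41558958.2068
TC* = sqrt(41558958.2068) = 6446.6238

6446.6238 $/yr


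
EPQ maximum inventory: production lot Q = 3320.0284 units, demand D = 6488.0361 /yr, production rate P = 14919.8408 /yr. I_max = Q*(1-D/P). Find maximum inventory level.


D/P = 0.4349
1 - D/P = 0.5651
I_max = 3320.0284 * 0.5651 = 1876.2822

1876.2822 units


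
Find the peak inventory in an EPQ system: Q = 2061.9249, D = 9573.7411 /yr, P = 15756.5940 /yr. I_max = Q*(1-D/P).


D/P = 0.6076
1 - D/P = 0.3924
I_max = 2061.9249 * 0.3924 = 809.0948

809.0948 units


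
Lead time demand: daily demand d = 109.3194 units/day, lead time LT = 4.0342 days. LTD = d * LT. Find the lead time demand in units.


LTD = 109.3194 * 4.0342 = 441.0163

441.0163 units


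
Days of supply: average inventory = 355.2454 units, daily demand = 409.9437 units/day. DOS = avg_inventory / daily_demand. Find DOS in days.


DOS = 355.2454 / 409.9437 = 0.8666

0.8666 days


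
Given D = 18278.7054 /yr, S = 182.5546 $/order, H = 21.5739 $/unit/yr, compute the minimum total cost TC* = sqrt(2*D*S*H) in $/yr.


2*D*S*H = 143978243.5381
TC* = sqrt(143978243.5381) = 11999.0934

11999.0934 $/yr


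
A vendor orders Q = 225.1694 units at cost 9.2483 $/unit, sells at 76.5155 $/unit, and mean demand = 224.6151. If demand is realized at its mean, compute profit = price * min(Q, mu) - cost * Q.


Sales at mu = min(225.1694, 224.6151) = 224.6151
Revenue = 76.5155 * 224.6151 = 17186.5367
Total cost = 9.2483 * 225.1694 = 2082.4342
Profit = 17186.5367 - 2082.4342 = 15104.1025

15104.1025 $


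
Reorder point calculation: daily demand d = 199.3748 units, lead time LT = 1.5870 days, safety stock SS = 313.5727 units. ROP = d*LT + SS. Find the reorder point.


d*LT = 199.3748 * 1.5870 = 316.4078
ROP = 316.4078 + 313.5727 = 629.9805

629.9805 units


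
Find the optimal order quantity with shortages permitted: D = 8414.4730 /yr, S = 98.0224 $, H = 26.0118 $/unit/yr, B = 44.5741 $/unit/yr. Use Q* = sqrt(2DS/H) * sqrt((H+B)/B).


sqrt(2DS/H) = 251.8291
sqrt((H+B)/B) = 1.2584
Q* = 251.8291 * 1.2584 = 316.9010

316.9010 units


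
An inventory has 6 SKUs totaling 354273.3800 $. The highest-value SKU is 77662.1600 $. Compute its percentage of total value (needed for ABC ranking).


Top item = 77662.1600
Total = 354273.3800
Percentage = 77662.1600 / 354273.3800 * 100 = 21.9215

21.9215%
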